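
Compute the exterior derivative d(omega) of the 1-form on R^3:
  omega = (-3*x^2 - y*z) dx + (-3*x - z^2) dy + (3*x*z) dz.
d(omega) = (z - 3) dx ∧ dy + (y + 3*z) dx ∧ dz + (2*z) dy ∧ dz

For a 1-form omega = sum_i f_i dx_i, the exterior derivative is
  d(omega) = sum_{i < j} (∂f_j/∂x_i - ∂f_i/∂x_j) dx_i ∧ dx_j.
  coefficient of dx ∧ dy: ∂f_2/∂x - ∂f_1/∂y = ∂(-3*x - z^2)/∂x - ∂(-3*x^2 - y*z)/∂y = z - 3
  coefficient of dx ∧ dz: ∂f_3/∂x - ∂f_1/∂z = ∂(3*x*z)/∂x - ∂(-3*x^2 - y*z)/∂z = y + 3*z
  coefficient of dy ∧ dz: ∂f_3/∂y - ∂f_2/∂z = ∂(3*x*z)/∂y - ∂(-3*x - z^2)/∂z = 2*z
Assembling: d(omega) = (z - 3) dx ∧ dy + (y + 3*z) dx ∧ dz + (2*z) dy ∧ dz.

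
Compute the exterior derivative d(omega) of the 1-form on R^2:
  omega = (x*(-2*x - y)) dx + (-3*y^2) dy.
d(omega) = (x) dx ∧ dy

For a 1-form omega = sum_i f_i dx_i, the exterior derivative is
  d(omega) = sum_{i < j} (∂f_j/∂x_i - ∂f_i/∂x_j) dx_i ∧ dx_j.
  coefficient of dx ∧ dy: ∂f_2/∂x - ∂f_1/∂y = ∂(-3*y^2)/∂x - ∂(x*(-2*x - y))/∂y = x
Assembling: d(omega) = (x) dx ∧ dy.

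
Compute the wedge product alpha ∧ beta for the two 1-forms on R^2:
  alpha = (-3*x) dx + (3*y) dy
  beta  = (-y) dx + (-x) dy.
alpha ∧ beta = (3*x^2 + 3*y^2) dx ∧ dy

Distribute the wedge, using dx_i ∧ dx_j = -dx_j ∧ dx_i and dx_i ∧ dx_i = 0. For each pair (i, j) with i < j, the coefficient of dx_i ∧ dx_j in alpha ∧ beta is (alpha_i * beta_j - alpha_j * beta_i). Collecting: alpha ∧ beta = (3*x^2 + 3*y^2) dx ∧ dy.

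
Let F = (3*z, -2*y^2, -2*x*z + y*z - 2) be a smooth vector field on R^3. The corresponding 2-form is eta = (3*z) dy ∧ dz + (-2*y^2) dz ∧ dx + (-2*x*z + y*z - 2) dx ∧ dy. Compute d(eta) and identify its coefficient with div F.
d(eta) = (-2*x - 3*y) dx ∧ dy ∧ dz; div F = -2*x - 3*y

For a 2-form in R^3 of the form above, applying d gives a 3-form with coefficient ∂P/∂x + ∂Q/∂y + ∂R/∂z:
  ∂P/∂x = 0
  ∂Q/∂y = -4*y
  ∂R/∂z = -2*x + y
Sum = -2*x - 3*y, which is exactly div F.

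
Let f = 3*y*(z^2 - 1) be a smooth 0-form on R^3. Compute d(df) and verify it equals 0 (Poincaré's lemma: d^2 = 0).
d(df) = 0

Step 1: df = sum_i (∂f/∂x_i) dx_i = (0) dx + (3*z^2 - 3) dy + (6*y*z) dz.
Step 2: Apply d again. Using the 1-form formula, the coefficient of dx ∧ dy in d(df) is ∂^2 f/∂x ∂y - ∂^2 f/∂y ∂x = (0) - (0) = 0 (equality of mixed partials for smooth f).
Similarly for dx ∧ dz and dy ∧ dz — all coefficients vanish. So d(df) = 0.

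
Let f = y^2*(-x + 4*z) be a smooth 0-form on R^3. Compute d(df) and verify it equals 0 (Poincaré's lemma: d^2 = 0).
d(df) = 0

Step 1: df = sum_i (∂f/∂x_i) dx_i = (-y^2) dx + (2*y*(-x + 4*z)) dy + (4*y^2) dz.
Step 2: Apply d again. Using the 1-form formula, the coefficient of dx ∧ dy in d(df) is ∂^2 f/∂x ∂y - ∂^2 f/∂y ∂x = (-2*y) - (-2*y) = 0 (equality of mixed partials for smooth f).
Similarly for dx ∧ dz and dy ∧ dz — all coefficients vanish. So d(df) = 0.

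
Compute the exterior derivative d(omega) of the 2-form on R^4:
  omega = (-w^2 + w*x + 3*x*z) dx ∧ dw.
d(omega) = (-3*x) dx ∧ dz ∧ dw

For a 2-form omega = sum_{i<j} g_{ij} dx_i ∧ dx_j, the exterior derivative is
  d(omega) = sum_{i<j} d(g_{ij}) ∧ dx_i ∧ dx_j = sum_{i<j, k} (∂g_{ij}/∂x_k) dx_k ∧ dx_i ∧ dx_j.
Expand each term, using dx_k ∧ dx_i ∧ dx_j = sgn(permutation) dx_{(a)} ∧ dx_{(b)} ∧ dx_{(c)} with (a < b < c) sorted:
  d(-w^2 + w*x + 3*x*z) includes (∂/∂z)(-w^2 + w*x + 3*x*z) dz = (3*x) dz, which multiplied by dx ∧ dw gives (-3*x) dx ∧ dz ∧ dw
Collecting like 3-forms: d(omega) = (-3*x) dx ∧ dz ∧ dw.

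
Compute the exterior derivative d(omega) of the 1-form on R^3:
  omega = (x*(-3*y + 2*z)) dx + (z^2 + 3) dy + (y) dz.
d(omega) = (3*x) dx ∧ dy + (-2*x) dx ∧ dz + (1 - 2*z) dy ∧ dz

For a 1-form omega = sum_i f_i dx_i, the exterior derivative is
  d(omega) = sum_{i < j} (∂f_j/∂x_i - ∂f_i/∂x_j) dx_i ∧ dx_j.
  coefficient of dx ∧ dy: ∂f_2/∂x - ∂f_1/∂y = ∂(z^2 + 3)/∂x - ∂(x*(-3*y + 2*z))/∂y = 3*x
  coefficient of dx ∧ dz: ∂f_3/∂x - ∂f_1/∂z = ∂(y)/∂x - ∂(x*(-3*y + 2*z))/∂z = -2*x
  coefficient of dy ∧ dz: ∂f_3/∂y - ∂f_2/∂z = ∂(y)/∂y - ∂(z^2 + 3)/∂z = 1 - 2*z
Assembling: d(omega) = (3*x) dx ∧ dy + (-2*x) dx ∧ dz + (1 - 2*z) dy ∧ dz.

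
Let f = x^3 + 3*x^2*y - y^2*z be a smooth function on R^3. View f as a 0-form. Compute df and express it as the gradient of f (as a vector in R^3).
df = (3*x*(x + 2*y)) dx + (3*x^2 - 2*y*z) dy + (-y^2) dz; grad f = (3*x*(x + 2*y), 3*x^2 - 2*y*z, -y^2)

For a 0-form f, d f = (∂f/∂x) dx + (∂f/∂y) dy + (∂f/∂z) dz. The components of the vector representation are exactly the entries of grad f in Cartesian coordinates:
  ∂f/∂x = 3*x*(x + 2*y)
  ∂f/∂y = 3*x^2 - 2*y*z
  ∂f/∂z = -y^2.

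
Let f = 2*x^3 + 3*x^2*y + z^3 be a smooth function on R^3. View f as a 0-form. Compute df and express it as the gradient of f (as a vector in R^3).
df = (6*x*(x + y)) dx + (3*x^2) dy + (3*z^2) dz; grad f = (6*x*(x + y), 3*x^2, 3*z^2)

For a 0-form f, d f = (∂f/∂x) dx + (∂f/∂y) dy + (∂f/∂z) dz. The components of the vector representation are exactly the entries of grad f in Cartesian coordinates:
  ∂f/∂x = 6*x*(x + y)
  ∂f/∂y = 3*x^2
  ∂f/∂z = 3*z^2.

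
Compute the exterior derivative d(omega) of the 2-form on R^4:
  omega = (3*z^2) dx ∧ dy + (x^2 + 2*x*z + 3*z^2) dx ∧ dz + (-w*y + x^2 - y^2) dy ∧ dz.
d(omega) = (2*x + 6*z) dx ∧ dy ∧ dz + (-y) dy ∧ dz ∧ dw

For a 2-form omega = sum_{i<j} g_{ij} dx_i ∧ dx_j, the exterior derivative is
  d(omega) = sum_{i<j} d(g_{ij}) ∧ dx_i ∧ dx_j = sum_{i<j, k} (∂g_{ij}/∂x_k) dx_k ∧ dx_i ∧ dx_j.
Expand each term, using dx_k ∧ dx_i ∧ dx_j = sgn(permutation) dx_{(a)} ∧ dx_{(b)} ∧ dx_{(c)} with (a < b < c) sorted:
  d(3*z^2) includes (∂/∂z)(3*z^2) dz = (6*z) dz, which multiplied by dx ∧ dy gives (6*z) dx ∧ dy ∧ dz
  d(-w*y + x^2 - y^2) includes (∂/∂x)(-w*y + x^2 - y^2) dx = (2*x) dx, which multiplied by dy ∧ dz gives (2*x) dx ∧ dy ∧ dz
  d(-w*y + x^2 - y^2) includes (∂/∂w)(-w*y + x^2 - y^2) dw = (-y) dw, which multiplied by dy ∧ dz gives (-y) dy ∧ dz ∧ dw
Collecting like 3-forms: d(omega) = (2*x + 6*z) dx ∧ dy ∧ dz + (-y) dy ∧ dz ∧ dw.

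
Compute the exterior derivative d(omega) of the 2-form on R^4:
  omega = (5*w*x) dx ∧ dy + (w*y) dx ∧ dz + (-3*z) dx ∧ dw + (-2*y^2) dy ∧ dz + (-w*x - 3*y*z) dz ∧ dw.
d(omega) = (5*x) dx ∧ dy ∧ dw + (-w) dx ∧ dy ∧ dz + (-w + y + 3) dx ∧ dz ∧ dw + (-3*z) dy ∧ dz ∧ dw

For a 2-form omega = sum_{i<j} g_{ij} dx_i ∧ dx_j, the exterior derivative is
  d(omega) = sum_{i<j} d(g_{ij}) ∧ dx_i ∧ dx_j = sum_{i<j, k} (∂g_{ij}/∂x_k) dx_k ∧ dx_i ∧ dx_j.
Expand each term, using dx_k ∧ dx_i ∧ dx_j = sgn(permutation) dx_{(a)} ∧ dx_{(b)} ∧ dx_{(c)} with (a < b < c) sorted:
  d(5*w*x) includes (∂/∂w)(5*w*x) dw = (5*x) dw, which multiplied by dx ∧ dy gives (5*x) dx ∧ dy ∧ dw
  d(w*y) includes (∂/∂y)(w*y) dy = (w) dy, which multiplied by dx ∧ dz gives (-w) dx ∧ dy ∧ dz
  d(w*y) includes (∂/∂w)(w*y) dw = (y) dw, which multiplied by dx ∧ dz gives (y) dx ∧ dz ∧ dw
  d(-3*z) includes (∂/∂z)(-3*z) dz = (-3) dz, which multiplied by dx ∧ dw gives (3) dx ∧ dz ∧ dw
  d(-w*x - 3*y*z) includes (∂/∂x)(-w*x - 3*y*z) dx = (-w) dx, which multiplied by dz ∧ dw gives (-w) dx ∧ dz ∧ dw
  d(-w*x - 3*y*z) includes (∂/∂y)(-w*x - 3*y*z) dy = (-3*z) dy, which multiplied by dz ∧ dw gives (-3*z) dy ∧ dz ∧ dw
Collecting like 3-forms: d(omega) = (5*x) dx ∧ dy ∧ dw + (-w) dx ∧ dy ∧ dz + (-w + y + 3) dx ∧ dz ∧ dw + (-3*z) dy ∧ dz ∧ dw.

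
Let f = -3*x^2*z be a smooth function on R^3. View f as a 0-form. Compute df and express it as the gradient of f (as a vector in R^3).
df = (-6*x*z) dx + (0) dy + (-3*x^2) dz; grad f = (-6*x*z, 0, -3*x^2)

For a 0-form f, d f = (∂f/∂x) dx + (∂f/∂y) dy + (∂f/∂z) dz. The components of the vector representation are exactly the entries of grad f in Cartesian coordinates:
  ∂f/∂x = -6*x*z
  ∂f/∂y = 0
  ∂f/∂z = -3*x^2.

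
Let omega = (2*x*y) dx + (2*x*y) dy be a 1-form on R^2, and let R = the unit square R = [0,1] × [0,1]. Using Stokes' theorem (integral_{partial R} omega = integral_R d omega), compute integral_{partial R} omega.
integral_(partial R) omega = 0

Stokes: integral_partial_R omega = integral_R d omega with d omega = (∂Q/∂x - ∂P/∂y) dx ∧ dy.
  ∂Q/∂x = 2*y
  ∂P/∂y = 2*x
  integrand = ∂Q/∂x - ∂P/∂y = -2*x + 2*y.
Integrating over R: integral_0^1 integral_0^1 (-2*x + 2*y) dx dy = 0.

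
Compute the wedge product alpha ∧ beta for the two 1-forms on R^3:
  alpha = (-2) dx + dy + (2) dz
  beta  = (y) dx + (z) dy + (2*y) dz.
alpha ∧ beta = (-y - 2*z) dx ∧ dy + (-6*y) dx ∧ dz + (2*y - 2*z) dy ∧ dz

Distribute the wedge, using dx_i ∧ dx_j = -dx_j ∧ dx_i and dx_i ∧ dx_i = 0. For each pair (i, j) with i < j, the coefficient of dx_i ∧ dx_j in alpha ∧ beta is (alpha_i * beta_j - alpha_j * beta_i). Collecting: alpha ∧ beta = (-y - 2*z) dx ∧ dy + (-6*y) dx ∧ dz + (2*y - 2*z) dy ∧ dz.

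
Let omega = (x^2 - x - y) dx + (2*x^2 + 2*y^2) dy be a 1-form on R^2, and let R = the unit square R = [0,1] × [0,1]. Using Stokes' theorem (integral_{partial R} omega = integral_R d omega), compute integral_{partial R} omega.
integral_(partial R) omega = 3

Stokes: integral_partial_R omega = integral_R d omega with d omega = (∂Q/∂x - ∂P/∂y) dx ∧ dy.
  ∂Q/∂x = 4*x
  ∂P/∂y = -1
  integrand = ∂Q/∂x - ∂P/∂y = 4*x + 1.
Integrating over R: integral_0^1 integral_0^1 (4*x + 1) dx dy = 3.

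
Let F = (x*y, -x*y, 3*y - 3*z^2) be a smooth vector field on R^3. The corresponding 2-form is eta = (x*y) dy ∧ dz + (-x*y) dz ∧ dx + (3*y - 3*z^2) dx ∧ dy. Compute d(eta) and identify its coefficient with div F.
d(eta) = (-x + y - 6*z) dx ∧ dy ∧ dz; div F = -x + y - 6*z

For a 2-form in R^3 of the form above, applying d gives a 3-form with coefficient ∂P/∂x + ∂Q/∂y + ∂R/∂z:
  ∂P/∂x = y
  ∂Q/∂y = -x
  ∂R/∂z = -6*z
Sum = -x + y - 6*z, which is exactly div F.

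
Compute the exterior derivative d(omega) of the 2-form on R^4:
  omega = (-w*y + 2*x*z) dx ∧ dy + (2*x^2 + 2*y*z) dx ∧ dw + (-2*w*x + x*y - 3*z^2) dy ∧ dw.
d(omega) = (2*x) dx ∧ dy ∧ dz + (-2*w - 2*z) dx ∧ dy ∧ dw + (-2*y) dx ∧ dz ∧ dw + (6*z) dy ∧ dz ∧ dw

For a 2-form omega = sum_{i<j} g_{ij} dx_i ∧ dx_j, the exterior derivative is
  d(omega) = sum_{i<j} d(g_{ij}) ∧ dx_i ∧ dx_j = sum_{i<j, k} (∂g_{ij}/∂x_k) dx_k ∧ dx_i ∧ dx_j.
Expand each term, using dx_k ∧ dx_i ∧ dx_j = sgn(permutation) dx_{(a)} ∧ dx_{(b)} ∧ dx_{(c)} with (a < b < c) sorted:
  d(-w*y + 2*x*z) includes (∂/∂z)(-w*y + 2*x*z) dz = (2*x) dz, which multiplied by dx ∧ dy gives (2*x) dx ∧ dy ∧ dz
  d(-w*y + 2*x*z) includes (∂/∂w)(-w*y + 2*x*z) dw = (-y) dw, which multiplied by dx ∧ dy gives (-y) dx ∧ dy ∧ dw
  d(2*x^2 + 2*y*z) includes (∂/∂y)(2*x^2 + 2*y*z) dy = (2*z) dy, which multiplied by dx ∧ dw gives (-2*z) dx ∧ dy ∧ dw
  d(2*x^2 + 2*y*z) includes (∂/∂z)(2*x^2 + 2*y*z) dz = (2*y) dz, which multiplied by dx ∧ dw gives (-2*y) dx ∧ dz ∧ dw
  d(-2*w*x + x*y - 3*z^2) includes (∂/∂x)(-2*w*x + x*y - 3*z^2) dx = (-2*w + y) dx, which multiplied by dy ∧ dw gives (-2*w + y) dx ∧ dy ∧ dw
  d(-2*w*x + x*y - 3*z^2) includes (∂/∂z)(-2*w*x + x*y - 3*z^2) dz = (-6*z) dz, which multiplied by dy ∧ dw gives (6*z) dy ∧ dz ∧ dw
Collecting like 3-forms: d(omega) = (2*x) dx ∧ dy ∧ dz + (-2*w - 2*z) dx ∧ dy ∧ dw + (-2*y) dx ∧ dz ∧ dw + (6*z) dy ∧ dz ∧ dw.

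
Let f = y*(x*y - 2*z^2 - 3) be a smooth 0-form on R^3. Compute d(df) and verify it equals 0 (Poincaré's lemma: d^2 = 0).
d(df) = 0

Step 1: df = sum_i (∂f/∂x_i) dx_i = (y^2) dx + (2*x*y - 2*z^2 - 3) dy + (-4*y*z) dz.
Step 2: Apply d again. Using the 1-form formula, the coefficient of dx ∧ dy in d(df) is ∂^2 f/∂x ∂y - ∂^2 f/∂y ∂x = (2*y) - (2*y) = 0 (equality of mixed partials for smooth f).
Similarly for dx ∧ dz and dy ∧ dz — all coefficients vanish. So d(df) = 0.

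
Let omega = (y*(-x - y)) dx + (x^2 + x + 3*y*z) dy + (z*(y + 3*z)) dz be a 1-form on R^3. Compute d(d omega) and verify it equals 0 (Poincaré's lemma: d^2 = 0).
d(d omega) = 0

Step 1: d omega = sum_{i<j} (∂f_j/∂x_i - ∂f_i/∂x_j) dx_i ∧ dx_j:
  coeff of dx ∧ dy: 3*x + 2*y + 1
  coeff of dx ∧ dz: 0
  coeff of dy ∧ dz: -3*y + z
Step 2: Apply d again to each 2-form coefficient. The only possible 3-form in R^3 is dx ∧ dy ∧ dz, with coefficient
  ∂(coeff of dy∧dz)/∂x - ∂(coeff of dx∧dz)/∂y + ∂(coeff of dx∧dy)/∂z
  = ∂/∂x (-3*y + z) - ∂/∂y (0) + ∂/∂z (3*x + 2*y + 1).
Each of these terms simplifies to sums of mixed partials that cancel in pairs. The result is 0 (by equality of mixed partials for smooth functions — Schwarz / Clairaut).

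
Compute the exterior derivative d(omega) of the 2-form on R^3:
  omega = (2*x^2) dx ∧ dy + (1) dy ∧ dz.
d(omega) = 0

For a 2-form omega = sum_{i<j} g_{ij} dx_i ∧ dx_j, the exterior derivative is
  d(omega) = sum_{i<j} d(g_{ij}) ∧ dx_i ∧ dx_j = sum_{i<j, k} (∂g_{ij}/∂x_k) dx_k ∧ dx_i ∧ dx_j.
Expand each term, using dx_k ∧ dx_i ∧ dx_j = sgn(permutation) dx_{(a)} ∧ dx_{(b)} ∧ dx_{(c)} with (a < b < c) sorted:

Collecting like 3-forms: d(omega) = 0.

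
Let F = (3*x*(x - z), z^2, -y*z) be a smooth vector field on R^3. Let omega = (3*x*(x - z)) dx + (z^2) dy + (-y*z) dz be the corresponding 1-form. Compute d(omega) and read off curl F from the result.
d(omega) = (-3*z) dy ∧ dz + (-3*x) dz ∧ dx + (0) dx ∧ dy; curl F = (-3*z, -3*x, 0)

d omega = sum_{i<j} (∂f_j/∂x_i - ∂f_i/∂x_j) dx_i ∧ dx_j. Under the identification (dy ∧ dz, dz ∧ dx, dx ∧ dy) ↔ (e_x, e_y, e_z), the coefficients are exactly the components of curl F. Compute:
  ∂R/∂y - ∂Q/∂z = (-z) - (2*z) = -3*z
  ∂P/∂z - ∂R/∂x = (-3*x) - (0) = -3*x
  ∂Q/∂x - ∂P/∂y = (0) - (0) = 0.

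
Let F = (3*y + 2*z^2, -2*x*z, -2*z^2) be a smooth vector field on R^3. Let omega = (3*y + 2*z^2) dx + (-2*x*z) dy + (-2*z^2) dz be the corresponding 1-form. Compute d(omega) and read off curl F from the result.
d(omega) = (2*x) dy ∧ dz + (4*z) dz ∧ dx + (-2*z - 3) dx ∧ dy; curl F = (2*x, 4*z, -2*z - 3)

d omega = sum_{i<j} (∂f_j/∂x_i - ∂f_i/∂x_j) dx_i ∧ dx_j. Under the identification (dy ∧ dz, dz ∧ dx, dx ∧ dy) ↔ (e_x, e_y, e_z), the coefficients are exactly the components of curl F. Compute:
  ∂R/∂y - ∂Q/∂z = (0) - (-2*x) = 2*x
  ∂P/∂z - ∂R/∂x = (4*z) - (0) = 4*z
  ∂Q/∂x - ∂P/∂y = (-2*z) - (3) = -2*z - 3.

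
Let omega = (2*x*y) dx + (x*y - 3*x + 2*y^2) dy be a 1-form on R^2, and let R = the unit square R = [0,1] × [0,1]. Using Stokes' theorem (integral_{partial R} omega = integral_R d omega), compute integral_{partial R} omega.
integral_(partial R) omega = -7/2

Stokes: integral_partial_R omega = integral_R d omega with d omega = (∂Q/∂x - ∂P/∂y) dx ∧ dy.
  ∂Q/∂x = y - 3
  ∂P/∂y = 2*x
  integrand = ∂Q/∂x - ∂P/∂y = -2*x + y - 3.
Integrating over R: integral_0^1 integral_0^1 (-2*x + y - 3) dx dy = -7/2.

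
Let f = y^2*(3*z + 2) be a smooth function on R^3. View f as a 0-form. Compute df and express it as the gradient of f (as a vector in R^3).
df = (0) dx + (2*y*(3*z + 2)) dy + (3*y^2) dz; grad f = (0, 2*y*(3*z + 2), 3*y^2)

For a 0-form f, d f = (∂f/∂x) dx + (∂f/∂y) dy + (∂f/∂z) dz. The components of the vector representation are exactly the entries of grad f in Cartesian coordinates:
  ∂f/∂x = 0
  ∂f/∂y = 2*y*(3*z + 2)
  ∂f/∂z = 3*y^2.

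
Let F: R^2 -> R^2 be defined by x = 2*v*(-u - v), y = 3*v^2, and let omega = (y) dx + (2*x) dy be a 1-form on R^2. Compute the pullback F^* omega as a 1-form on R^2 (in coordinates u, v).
F^* omega = (-6*v^3) du + (v^2*(-30*u - 36*v)) dv

Using F^*(f dg) = (f ∘ F) d(g ∘ F), substitute each coordinate x_i by F_i(u, v) in f_i, and replace dx_i by d F_i = (∂F_i/∂u) du + (∂F_i/∂v) dv.
  For the x component: f_1(F) = 3*v^2; d F_1 = (-2*v) du + (-2*u - 4*v) dv
  For the y component: f_2(F) = 4*v*(-u - v); d F_2 = (0) du + (6*v) dv
Combining and collecting du, dv coefficients:
  coeff of du: -6*v^3
  coeff of dv: v^2*(-30*u - 36*v)
F^* omega = (-6*v^3) du + (v^2*(-30*u - 36*v)) dv.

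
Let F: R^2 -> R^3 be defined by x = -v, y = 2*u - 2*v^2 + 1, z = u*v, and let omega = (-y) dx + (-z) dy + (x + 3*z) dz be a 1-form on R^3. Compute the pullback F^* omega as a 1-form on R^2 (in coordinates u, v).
F^* omega = (v*(3*u*v - 2*u - v)) du + (3*u^2*v + 4*u*v^2 - u*v + 2*u - 2*v^2 + 1) dv

Using F^*(f dg) = (f ∘ F) d(g ∘ F), substitute each coordinate x_i by F_i(u, v) in f_i, and replace dx_i by d F_i = (∂F_i/∂u) du + (∂F_i/∂v) dv.
  For the x component: f_1(F) = -2*u + 2*v^2 - 1; d F_1 = (0) du + (-1) dv
  For the y component: f_2(F) = -u*v; d F_2 = (2) du + (-4*v) dv
  For the z component: f_3(F) = v*(3*u - 1); d F_3 = (v) du + (u) dv
Combining and collecting du, dv coefficients:
  coeff of du: v*(3*u*v - 2*u - v)
  coeff of dv: 3*u^2*v + 4*u*v^2 - u*v + 2*u - 2*v^2 + 1
F^* omega = (v*(3*u*v - 2*u - v)) du + (3*u^2*v + 4*u*v^2 - u*v + 2*u - 2*v^2 + 1) dv.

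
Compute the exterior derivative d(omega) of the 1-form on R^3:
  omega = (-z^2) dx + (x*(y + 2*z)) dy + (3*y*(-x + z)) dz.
d(omega) = (y + 2*z) dx ∧ dy + (-3*y + 2*z) dx ∧ dz + (-5*x + 3*z) dy ∧ dz

For a 1-form omega = sum_i f_i dx_i, the exterior derivative is
  d(omega) = sum_{i < j} (∂f_j/∂x_i - ∂f_i/∂x_j) dx_i ∧ dx_j.
  coefficient of dx ∧ dy: ∂f_2/∂x - ∂f_1/∂y = ∂(x*(y + 2*z))/∂x - ∂(-z^2)/∂y = y + 2*z
  coefficient of dx ∧ dz: ∂f_3/∂x - ∂f_1/∂z = ∂(3*y*(-x + z))/∂x - ∂(-z^2)/∂z = -3*y + 2*z
  coefficient of dy ∧ dz: ∂f_3/∂y - ∂f_2/∂z = ∂(3*y*(-x + z))/∂y - ∂(x*(y + 2*z))/∂z = -5*x + 3*z
Assembling: d(omega) = (y + 2*z) dx ∧ dy + (-3*y + 2*z) dx ∧ dz + (-5*x + 3*z) dy ∧ dz.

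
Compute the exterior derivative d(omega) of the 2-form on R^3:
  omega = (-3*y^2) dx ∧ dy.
d(omega) = 0

For a 2-form omega = sum_{i<j} g_{ij} dx_i ∧ dx_j, the exterior derivative is
  d(omega) = sum_{i<j} d(g_{ij}) ∧ dx_i ∧ dx_j = sum_{i<j, k} (∂g_{ij}/∂x_k) dx_k ∧ dx_i ∧ dx_j.
Expand each term, using dx_k ∧ dx_i ∧ dx_j = sgn(permutation) dx_{(a)} ∧ dx_{(b)} ∧ dx_{(c)} with (a < b < c) sorted:

Collecting like 3-forms: d(omega) = 0.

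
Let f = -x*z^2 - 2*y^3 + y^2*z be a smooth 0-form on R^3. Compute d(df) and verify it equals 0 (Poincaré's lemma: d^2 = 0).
d(df) = 0

Step 1: df = sum_i (∂f/∂x_i) dx_i = (-z^2) dx + (2*y*(-3*y + z)) dy + (-2*x*z + y^2) dz.
Step 2: Apply d again. Using the 1-form formula, the coefficient of dx ∧ dy in d(df) is ∂^2 f/∂x ∂y - ∂^2 f/∂y ∂x = (0) - (0) = 0 (equality of mixed partials for smooth f).
Similarly for dx ∧ dz and dy ∧ dz — all coefficients vanish. So d(df) = 0.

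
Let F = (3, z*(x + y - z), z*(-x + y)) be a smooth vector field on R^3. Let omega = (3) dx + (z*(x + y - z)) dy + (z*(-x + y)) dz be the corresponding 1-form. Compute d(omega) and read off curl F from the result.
d(omega) = (-x - y + 3*z) dy ∧ dz + (z) dz ∧ dx + (z) dx ∧ dy; curl F = (-x - y + 3*z, z, z)

d omega = sum_{i<j} (∂f_j/∂x_i - ∂f_i/∂x_j) dx_i ∧ dx_j. Under the identification (dy ∧ dz, dz ∧ dx, dx ∧ dy) ↔ (e_x, e_y, e_z), the coefficients are exactly the components of curl F. Compute:
  ∂R/∂y - ∂Q/∂z = (z) - (x + y - 2*z) = -x - y + 3*z
  ∂P/∂z - ∂R/∂x = (0) - (-z) = z
  ∂Q/∂x - ∂P/∂y = (z) - (0) = z.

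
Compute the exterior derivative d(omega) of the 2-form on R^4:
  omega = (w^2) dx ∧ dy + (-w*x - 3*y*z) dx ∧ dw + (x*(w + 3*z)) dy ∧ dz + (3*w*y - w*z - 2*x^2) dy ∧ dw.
d(omega) = (2*w - 4*x + 3*z) dx ∧ dy ∧ dw + (3*y) dx ∧ dz ∧ dw + (w + 3*z) dx ∧ dy ∧ dz + (w + x) dy ∧ dz ∧ dw

For a 2-form omega = sum_{i<j} g_{ij} dx_i ∧ dx_j, the exterior derivative is
  d(omega) = sum_{i<j} d(g_{ij}) ∧ dx_i ∧ dx_j = sum_{i<j, k} (∂g_{ij}/∂x_k) dx_k ∧ dx_i ∧ dx_j.
Expand each term, using dx_k ∧ dx_i ∧ dx_j = sgn(permutation) dx_{(a)} ∧ dx_{(b)} ∧ dx_{(c)} with (a < b < c) sorted:
  d(w^2) includes (∂/∂w)(w^2) dw = (2*w) dw, which multiplied by dx ∧ dy gives (2*w) dx ∧ dy ∧ dw
  d(-w*x - 3*y*z) includes (∂/∂y)(-w*x - 3*y*z) dy = (-3*z) dy, which multiplied by dx ∧ dw gives (3*z) dx ∧ dy ∧ dw
  d(-w*x - 3*y*z) includes (∂/∂z)(-w*x - 3*y*z) dz = (-3*y) dz, which multiplied by dx ∧ dw gives (3*y) dx ∧ dz ∧ dw
  d(x*(w + 3*z)) includes (∂/∂x)(x*(w + 3*z)) dx = (w + 3*z) dx, which multiplied by dy ∧ dz gives (w + 3*z) dx ∧ dy ∧ dz
  d(x*(w + 3*z)) includes (∂/∂w)(x*(w + 3*z)) dw = (x) dw, which multiplied by dy ∧ dz gives (x) dy ∧ dz ∧ dw
  d(3*w*y - w*z - 2*x^2) includes (∂/∂x)(3*w*y - w*z - 2*x^2) dx = (-4*x) dx, which multiplied by dy ∧ dw gives (-4*x) dx ∧ dy ∧ dw
  d(3*w*y - w*z - 2*x^2) includes (∂/∂z)(3*w*y - w*z - 2*x^2) dz = (-w) dz, which multiplied by dy ∧ dw gives (w) dy ∧ dz ∧ dw
Collecting like 3-forms: d(omega) = (2*w - 4*x + 3*z) dx ∧ dy ∧ dw + (3*y) dx ∧ dz ∧ dw + (w + 3*z) dx ∧ dy ∧ dz + (w + x) dy ∧ dz ∧ dw.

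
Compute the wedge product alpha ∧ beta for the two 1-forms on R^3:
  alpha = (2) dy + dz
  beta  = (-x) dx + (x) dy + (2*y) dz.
alpha ∧ beta = (2*x) dx ∧ dy + (-x + 4*y) dy ∧ dz + (x) dx ∧ dz

Distribute the wedge, using dx_i ∧ dx_j = -dx_j ∧ dx_i and dx_i ∧ dx_i = 0. For each pair (i, j) with i < j, the coefficient of dx_i ∧ dx_j in alpha ∧ beta is (alpha_i * beta_j - alpha_j * beta_i). Collecting: alpha ∧ beta = (2*x) dx ∧ dy + (-x + 4*y) dy ∧ dz + (x) dx ∧ dz.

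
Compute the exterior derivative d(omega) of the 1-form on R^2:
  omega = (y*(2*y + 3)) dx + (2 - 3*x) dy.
d(omega) = (-4*y - 6) dx ∧ dy

For a 1-form omega = sum_i f_i dx_i, the exterior derivative is
  d(omega) = sum_{i < j} (∂f_j/∂x_i - ∂f_i/∂x_j) dx_i ∧ dx_j.
  coefficient of dx ∧ dy: ∂f_2/∂x - ∂f_1/∂y = ∂(2 - 3*x)/∂x - ∂(y*(2*y + 3))/∂y = -4*y - 6
Assembling: d(omega) = (-4*y - 6) dx ∧ dy.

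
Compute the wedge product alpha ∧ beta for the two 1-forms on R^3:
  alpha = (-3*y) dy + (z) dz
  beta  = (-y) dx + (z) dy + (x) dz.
alpha ∧ beta = (-3*y^2) dx ∧ dy + (-3*x*y - z^2) dy ∧ dz + (y*z) dx ∧ dz

Distribute the wedge, using dx_i ∧ dx_j = -dx_j ∧ dx_i and dx_i ∧ dx_i = 0. For each pair (i, j) with i < j, the coefficient of dx_i ∧ dx_j in alpha ∧ beta is (alpha_i * beta_j - alpha_j * beta_i). Collecting: alpha ∧ beta = (-3*y^2) dx ∧ dy + (-3*x*y - z^2) dy ∧ dz + (y*z) dx ∧ dz.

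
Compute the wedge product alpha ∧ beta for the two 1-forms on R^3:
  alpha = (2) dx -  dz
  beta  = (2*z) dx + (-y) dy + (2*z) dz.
alpha ∧ beta = (-2*y) dx ∧ dy + (6*z) dx ∧ dz + (-y) dy ∧ dz

Distribute the wedge, using dx_i ∧ dx_j = -dx_j ∧ dx_i and dx_i ∧ dx_i = 0. For each pair (i, j) with i < j, the coefficient of dx_i ∧ dx_j in alpha ∧ beta is (alpha_i * beta_j - alpha_j * beta_i). Collecting: alpha ∧ beta = (-2*y) dx ∧ dy + (6*z) dx ∧ dz + (-y) dy ∧ dz.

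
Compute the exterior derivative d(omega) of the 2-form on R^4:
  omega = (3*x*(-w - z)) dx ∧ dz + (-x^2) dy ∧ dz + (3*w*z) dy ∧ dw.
d(omega) = (-3*x) dx ∧ dz ∧ dw + (-2*x) dx ∧ dy ∧ dz + (-3*w) dy ∧ dz ∧ dw

For a 2-form omega = sum_{i<j} g_{ij} dx_i ∧ dx_j, the exterior derivative is
  d(omega) = sum_{i<j} d(g_{ij}) ∧ dx_i ∧ dx_j = sum_{i<j, k} (∂g_{ij}/∂x_k) dx_k ∧ dx_i ∧ dx_j.
Expand each term, using dx_k ∧ dx_i ∧ dx_j = sgn(permutation) dx_{(a)} ∧ dx_{(b)} ∧ dx_{(c)} with (a < b < c) sorted:
  d(3*x*(-w - z)) includes (∂/∂w)(3*x*(-w - z)) dw = (-3*x) dw, which multiplied by dx ∧ dz gives (-3*x) dx ∧ dz ∧ dw
  d(-x^2) includes (∂/∂x)(-x^2) dx = (-2*x) dx, which multiplied by dy ∧ dz gives (-2*x) dx ∧ dy ∧ dz
  d(3*w*z) includes (∂/∂z)(3*w*z) dz = (3*w) dz, which multiplied by dy ∧ dw gives (-3*w) dy ∧ dz ∧ dw
Collecting like 3-forms: d(omega) = (-3*x) dx ∧ dz ∧ dw + (-2*x) dx ∧ dy ∧ dz + (-3*w) dy ∧ dz ∧ dw.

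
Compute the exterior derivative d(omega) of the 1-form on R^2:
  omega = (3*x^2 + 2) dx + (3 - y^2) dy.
d(omega) = 0

For a 1-form omega = sum_i f_i dx_i, the exterior derivative is
  d(omega) = sum_{i < j} (∂f_j/∂x_i - ∂f_i/∂x_j) dx_i ∧ dx_j.

Assembling: d(omega) = 0.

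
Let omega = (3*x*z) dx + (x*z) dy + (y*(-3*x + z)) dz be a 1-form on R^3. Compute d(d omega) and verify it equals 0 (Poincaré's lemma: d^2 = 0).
d(d omega) = 0

Step 1: d omega = sum_{i<j} (∂f_j/∂x_i - ∂f_i/∂x_j) dx_i ∧ dx_j:
  coeff of dx ∧ dy: z
  coeff of dx ∧ dz: -3*x - 3*y
  coeff of dy ∧ dz: -4*x + z
Step 2: Apply d again to each 2-form coefficient. The only possible 3-form in R^3 is dx ∧ dy ∧ dz, with coefficient
  ∂(coeff of dy∧dz)/∂x - ∂(coeff of dx∧dz)/∂y + ∂(coeff of dx∧dy)/∂z
  = ∂/∂x (-4*x + z) - ∂/∂y (-3*x - 3*y) + ∂/∂z (z).
Each of these terms simplifies to sums of mixed partials that cancel in pairs. The result is 0 (by equality of mixed partials for smooth functions — Schwarz / Clairaut).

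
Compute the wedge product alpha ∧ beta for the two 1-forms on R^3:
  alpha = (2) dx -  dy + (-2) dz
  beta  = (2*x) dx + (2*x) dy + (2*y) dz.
alpha ∧ beta = (6*x) dx ∧ dy + (4*x + 4*y) dx ∧ dz + (4*x - 2*y) dy ∧ dz

Distribute the wedge, using dx_i ∧ dx_j = -dx_j ∧ dx_i and dx_i ∧ dx_i = 0. For each pair (i, j) with i < j, the coefficient of dx_i ∧ dx_j in alpha ∧ beta is (alpha_i * beta_j - alpha_j * beta_i). Collecting: alpha ∧ beta = (6*x) dx ∧ dy + (4*x + 4*y) dx ∧ dz + (4*x - 2*y) dy ∧ dz.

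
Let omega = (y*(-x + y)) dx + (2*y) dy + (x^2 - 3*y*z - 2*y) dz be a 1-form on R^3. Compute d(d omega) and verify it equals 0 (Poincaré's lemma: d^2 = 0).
d(d omega) = 0

Step 1: d omega = sum_{i<j} (∂f_j/∂x_i - ∂f_i/∂x_j) dx_i ∧ dx_j:
  coeff of dx ∧ dy: x - 2*y
  coeff of dx ∧ dz: 2*x
  coeff of dy ∧ dz: -3*z - 2
Step 2: Apply d again to each 2-form coefficient. The only possible 3-form in R^3 is dx ∧ dy ∧ dz, with coefficient
  ∂(coeff of dy∧dz)/∂x - ∂(coeff of dx∧dz)/∂y + ∂(coeff of dx∧dy)/∂z
  = ∂/∂x (-3*z - 2) - ∂/∂y (2*x) + ∂/∂z (x - 2*y).
Each of these terms simplifies to sums of mixed partials that cancel in pairs. The result is 0 (by equality of mixed partials for smooth functions — Schwarz / Clairaut).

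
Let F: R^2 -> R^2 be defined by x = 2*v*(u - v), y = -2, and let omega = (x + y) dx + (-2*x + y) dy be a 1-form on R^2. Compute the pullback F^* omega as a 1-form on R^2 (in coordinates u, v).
F^* omega = (4*v*(u*v - v^2 - 1)) du + (4*u^2*v - 12*u*v^2 - 4*u + 8*v^3 + 8*v) dv

Using F^*(f dg) = (f ∘ F) d(g ∘ F), substitute each coordinate x_i by F_i(u, v) in f_i, and replace dx_i by d F_i = (∂F_i/∂u) du + (∂F_i/∂v) dv.
  For the x component: f_1(F) = 2*u*v - 2*v^2 - 2; d F_1 = (2*v) du + (2*u - 4*v) dv
  For the y component: f_2(F) = -4*u*v + 4*v^2 - 2; d F_2 = (0) du + (0) dv
Combining and collecting du, dv coefficients:
  coeff of du: 4*v*(u*v - v^2 - 1)
  coeff of dv: 4*u^2*v - 12*u*v^2 - 4*u + 8*v^3 + 8*v
F^* omega = (4*v*(u*v - v^2 - 1)) du + (4*u^2*v - 12*u*v^2 - 4*u + 8*v^3 + 8*v) dv.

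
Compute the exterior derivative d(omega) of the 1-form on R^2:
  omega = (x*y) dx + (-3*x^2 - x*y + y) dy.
d(omega) = (-7*x - y) dx ∧ dy

For a 1-form omega = sum_i f_i dx_i, the exterior derivative is
  d(omega) = sum_{i < j} (∂f_j/∂x_i - ∂f_i/∂x_j) dx_i ∧ dx_j.
  coefficient of dx ∧ dy: ∂f_2/∂x - ∂f_1/∂y = ∂(-3*x^2 - x*y + y)/∂x - ∂(x*y)/∂y = -7*x - y
Assembling: d(omega) = (-7*x - y) dx ∧ dy.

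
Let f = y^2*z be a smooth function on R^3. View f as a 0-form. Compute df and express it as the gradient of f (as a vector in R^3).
df = (0) dx + (2*y*z) dy + (y^2) dz; grad f = (0, 2*y*z, y^2)

For a 0-form f, d f = (∂f/∂x) dx + (∂f/∂y) dy + (∂f/∂z) dz. The components of the vector representation are exactly the entries of grad f in Cartesian coordinates:
  ∂f/∂x = 0
  ∂f/∂y = 2*y*z
  ∂f/∂z = y^2.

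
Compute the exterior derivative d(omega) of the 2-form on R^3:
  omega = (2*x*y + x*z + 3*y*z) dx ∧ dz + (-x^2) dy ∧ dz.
d(omega) = (-4*x - 3*z) dx ∧ dy ∧ dz

For a 2-form omega = sum_{i<j} g_{ij} dx_i ∧ dx_j, the exterior derivative is
  d(omega) = sum_{i<j} d(g_{ij}) ∧ dx_i ∧ dx_j = sum_{i<j, k} (∂g_{ij}/∂x_k) dx_k ∧ dx_i ∧ dx_j.
Expand each term, using dx_k ∧ dx_i ∧ dx_j = sgn(permutation) dx_{(a)} ∧ dx_{(b)} ∧ dx_{(c)} with (a < b < c) sorted:
  d(2*x*y + x*z + 3*y*z) includes (∂/∂y)(2*x*y + x*z + 3*y*z) dy = (2*x + 3*z) dy, which multiplied by dx ∧ dz gives (-2*x - 3*z) dx ∧ dy ∧ dz
  d(-x^2) includes (∂/∂x)(-x^2) dx = (-2*x) dx, which multiplied by dy ∧ dz gives (-2*x) dx ∧ dy ∧ dz
Collecting like 3-forms: d(omega) = (-4*x - 3*z) dx ∧ dy ∧ dz.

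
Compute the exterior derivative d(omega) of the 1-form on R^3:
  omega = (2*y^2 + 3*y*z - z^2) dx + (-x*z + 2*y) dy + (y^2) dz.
d(omega) = (-4*y - 4*z) dx ∧ dy + (-3*y + 2*z) dx ∧ dz + (x + 2*y) dy ∧ dz

For a 1-form omega = sum_i f_i dx_i, the exterior derivative is
  d(omega) = sum_{i < j} (∂f_j/∂x_i - ∂f_i/∂x_j) dx_i ∧ dx_j.
  coefficient of dx ∧ dy: ∂f_2/∂x - ∂f_1/∂y = ∂(-x*z + 2*y)/∂x - ∂(2*y^2 + 3*y*z - z^2)/∂y = -4*y - 4*z
  coefficient of dx ∧ dz: ∂f_3/∂x - ∂f_1/∂z = ∂(y^2)/∂x - ∂(2*y^2 + 3*y*z - z^2)/∂z = -3*y + 2*z
  coefficient of dy ∧ dz: ∂f_3/∂y - ∂f_2/∂z = ∂(y^2)/∂y - ∂(-x*z + 2*y)/∂z = x + 2*y
Assembling: d(omega) = (-4*y - 4*z) dx ∧ dy + (-3*y + 2*z) dx ∧ dz + (x + 2*y) dy ∧ dz.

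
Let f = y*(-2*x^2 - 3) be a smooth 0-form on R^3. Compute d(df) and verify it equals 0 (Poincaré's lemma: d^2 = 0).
d(df) = 0

Step 1: df = sum_i (∂f/∂x_i) dx_i = (-4*x*y) dx + (-2*x^2 - 3) dy + (0) dz.
Step 2: Apply d again. Using the 1-form formula, the coefficient of dx ∧ dy in d(df) is ∂^2 f/∂x ∂y - ∂^2 f/∂y ∂x = (-4*x) - (-4*x) = 0 (equality of mixed partials for smooth f).
Similarly for dx ∧ dz and dy ∧ dz — all coefficients vanish. So d(df) = 0.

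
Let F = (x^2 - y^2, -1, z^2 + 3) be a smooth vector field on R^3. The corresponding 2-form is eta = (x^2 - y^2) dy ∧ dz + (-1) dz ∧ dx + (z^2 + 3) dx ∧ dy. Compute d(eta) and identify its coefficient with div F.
d(eta) = (2*x + 2*z) dx ∧ dy ∧ dz; div F = 2*x + 2*z

For a 2-form in R^3 of the form above, applying d gives a 3-form with coefficient ∂P/∂x + ∂Q/∂y + ∂R/∂z:
  ∂P/∂x = 2*x
  ∂Q/∂y = 0
  ∂R/∂z = 2*z
Sum = 2*x + 2*z, which is exactly div F.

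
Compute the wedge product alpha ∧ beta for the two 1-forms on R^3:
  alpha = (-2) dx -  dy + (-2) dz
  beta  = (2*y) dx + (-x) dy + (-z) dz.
alpha ∧ beta = (2*x + 2*y) dx ∧ dy + (4*y + 2*z) dx ∧ dz + (-2*x + z) dy ∧ dz

Distribute the wedge, using dx_i ∧ dx_j = -dx_j ∧ dx_i and dx_i ∧ dx_i = 0. For each pair (i, j) with i < j, the coefficient of dx_i ∧ dx_j in alpha ∧ beta is (alpha_i * beta_j - alpha_j * beta_i). Collecting: alpha ∧ beta = (2*x + 2*y) dx ∧ dy + (4*y + 2*z) dx ∧ dz + (-2*x + z) dy ∧ dz.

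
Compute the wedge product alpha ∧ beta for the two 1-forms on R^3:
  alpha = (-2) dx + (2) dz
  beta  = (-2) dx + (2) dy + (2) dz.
alpha ∧ beta = (-4) dx ∧ dy + (-4) dy ∧ dz

Distribute the wedge, using dx_i ∧ dx_j = -dx_j ∧ dx_i and dx_i ∧ dx_i = 0. For each pair (i, j) with i < j, the coefficient of dx_i ∧ dx_j in alpha ∧ beta is (alpha_i * beta_j - alpha_j * beta_i). Collecting: alpha ∧ beta = (-4) dx ∧ dy + (-4) dy ∧ dz.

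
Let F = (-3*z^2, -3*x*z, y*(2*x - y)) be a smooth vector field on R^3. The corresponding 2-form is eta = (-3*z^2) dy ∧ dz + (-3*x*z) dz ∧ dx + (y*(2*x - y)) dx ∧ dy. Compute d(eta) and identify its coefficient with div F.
d(eta) = (0) dx ∧ dy ∧ dz; div F = 0

For a 2-form in R^3 of the form above, applying d gives a 3-form with coefficient ∂P/∂x + ∂Q/∂y + ∂R/∂z:
  ∂P/∂x = 0
  ∂Q/∂y = 0
  ∂R/∂z = 0
Sum = 0, which is exactly div F.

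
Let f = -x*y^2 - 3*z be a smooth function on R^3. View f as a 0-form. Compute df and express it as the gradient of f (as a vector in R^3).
df = (-y^2) dx + (-2*x*y) dy + (-3) dz; grad f = (-y^2, -2*x*y, -3)

For a 0-form f, d f = (∂f/∂x) dx + (∂f/∂y) dy + (∂f/∂z) dz. The components of the vector representation are exactly the entries of grad f in Cartesian coordinates:
  ∂f/∂x = -y^2
  ∂f/∂y = -2*x*y
  ∂f/∂z = -3.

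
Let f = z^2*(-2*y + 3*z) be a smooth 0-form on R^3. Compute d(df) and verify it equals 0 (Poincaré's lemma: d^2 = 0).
d(df) = 0

Step 1: df = sum_i (∂f/∂x_i) dx_i = (0) dx + (-2*z^2) dy + (z*(-4*y + 9*z)) dz.
Step 2: Apply d again. Using the 1-form formula, the coefficient of dx ∧ dy in d(df) is ∂^2 f/∂x ∂y - ∂^2 f/∂y ∂x = (0) - (0) = 0 (equality of mixed partials for smooth f).
Similarly for dx ∧ dz and dy ∧ dz — all coefficients vanish. So d(df) = 0.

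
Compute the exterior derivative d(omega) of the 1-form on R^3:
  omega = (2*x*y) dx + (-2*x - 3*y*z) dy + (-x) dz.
d(omega) = (-2*x - 2) dx ∧ dy + (-1) dx ∧ dz + (3*y) dy ∧ dz

For a 1-form omega = sum_i f_i dx_i, the exterior derivative is
  d(omega) = sum_{i < j} (∂f_j/∂x_i - ∂f_i/∂x_j) dx_i ∧ dx_j.
  coefficient of dx ∧ dy: ∂f_2/∂x - ∂f_1/∂y = ∂(-2*x - 3*y*z)/∂x - ∂(2*x*y)/∂y = -2*x - 2
  coefficient of dx ∧ dz: ∂f_3/∂x - ∂f_1/∂z = ∂(-x)/∂x - ∂(2*x*y)/∂z = -1
  coefficient of dy ∧ dz: ∂f_3/∂y - ∂f_2/∂z = ∂(-x)/∂y - ∂(-2*x - 3*y*z)/∂z = 3*y
Assembling: d(omega) = (-2*x - 2) dx ∧ dy + (-1) dx ∧ dz + (3*y) dy ∧ dz.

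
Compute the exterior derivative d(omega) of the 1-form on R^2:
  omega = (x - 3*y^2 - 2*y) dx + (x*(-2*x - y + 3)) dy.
d(omega) = (-4*x + 5*y + 5) dx ∧ dy

For a 1-form omega = sum_i f_i dx_i, the exterior derivative is
  d(omega) = sum_{i < j} (∂f_j/∂x_i - ∂f_i/∂x_j) dx_i ∧ dx_j.
  coefficient of dx ∧ dy: ∂f_2/∂x - ∂f_1/∂y = ∂(x*(-2*x - y + 3))/∂x - ∂(x - 3*y^2 - 2*y)/∂y = -4*x + 5*y + 5
Assembling: d(omega) = (-4*x + 5*y + 5) dx ∧ dy.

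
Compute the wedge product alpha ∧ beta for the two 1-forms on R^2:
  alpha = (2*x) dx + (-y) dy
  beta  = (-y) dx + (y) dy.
alpha ∧ beta = (y*(2*x - y)) dx ∧ dy

Distribute the wedge, using dx_i ∧ dx_j = -dx_j ∧ dx_i and dx_i ∧ dx_i = 0. For each pair (i, j) with i < j, the coefficient of dx_i ∧ dx_j in alpha ∧ beta is (alpha_i * beta_j - alpha_j * beta_i). Collecting: alpha ∧ beta = (y*(2*x - y)) dx ∧ dy.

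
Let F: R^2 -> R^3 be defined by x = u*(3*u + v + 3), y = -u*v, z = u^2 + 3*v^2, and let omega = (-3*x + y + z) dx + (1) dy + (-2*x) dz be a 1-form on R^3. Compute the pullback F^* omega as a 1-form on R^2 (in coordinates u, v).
F^* omega = (-60*u^3 - 36*u^2*v - 90*u^2 + 14*u*v^2 - 21*u*v - 27*u + 3*v^3 + 9*v^2 - v) du + (u*(-8*u^2 - 40*u*v - 9*u - 9*v^2 - 36*v - 1)) dv

Using F^*(f dg) = (f ∘ F) d(g ∘ F), substitute each coordinate x_i by F_i(u, v) in f_i, and replace dx_i by d F_i = (∂F_i/∂u) du + (∂F_i/∂v) dv.
  For the x component: f_1(F) = -8*u^2 - 4*u*v - 9*u + 3*v^2; d F_1 = (6*u + v + 3) du + (u) dv
  For the y component: f_2(F) = 1; d F_2 = (-v) du + (-u) dv
  For the z component: f_3(F) = 2*u*(-3*u - v - 3); d F_3 = (2*u) du + (6*v) dv
Combining and collecting du, dv coefficients:
  coeff of du: -60*u^3 - 36*u^2*v - 90*u^2 + 14*u*v^2 - 21*u*v - 27*u + 3*v^3 + 9*v^2 - v
  coeff of dv: u*(-8*u^2 - 40*u*v - 9*u - 9*v^2 - 36*v - 1)
F^* omega = (-60*u^3 - 36*u^2*v - 90*u^2 + 14*u*v^2 - 21*u*v - 27*u + 3*v^3 + 9*v^2 - v) du + (u*(-8*u^2 - 40*u*v - 9*u - 9*v^2 - 36*v - 1)) dv.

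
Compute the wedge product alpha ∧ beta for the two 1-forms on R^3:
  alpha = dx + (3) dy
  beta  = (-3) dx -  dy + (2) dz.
alpha ∧ beta = (8) dx ∧ dy + (2) dx ∧ dz + (6) dy ∧ dz

Distribute the wedge, using dx_i ∧ dx_j = -dx_j ∧ dx_i and dx_i ∧ dx_i = 0. For each pair (i, j) with i < j, the coefficient of dx_i ∧ dx_j in alpha ∧ beta is (alpha_i * beta_j - alpha_j * beta_i). Collecting: alpha ∧ beta = (8) dx ∧ dy + (2) dx ∧ dz + (6) dy ∧ dz.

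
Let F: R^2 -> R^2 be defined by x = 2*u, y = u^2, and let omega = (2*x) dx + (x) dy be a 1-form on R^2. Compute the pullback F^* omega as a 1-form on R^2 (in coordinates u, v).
F^* omega = (4*u*(u + 2)) du

Using F^*(f dg) = (f ∘ F) d(g ∘ F), substitute each coordinate x_i by F_i(u, v) in f_i, and replace dx_i by d F_i = (∂F_i/∂u) du + (∂F_i/∂v) dv.
  For the x component: f_1(F) = 4*u; d F_1 = (2) du + (0) dv
  For the y component: f_2(F) = 2*u; d F_2 = (2*u) du + (0) dv
Combining and collecting du, dv coefficients:
  coeff of du: 4*u*(u + 2)
  coeff of dv: 0
F^* omega = (4*u*(u + 2)) du.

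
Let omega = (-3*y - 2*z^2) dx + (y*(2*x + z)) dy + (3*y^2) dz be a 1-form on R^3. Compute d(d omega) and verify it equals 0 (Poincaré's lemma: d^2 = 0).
d(d omega) = 0

Step 1: d omega = sum_{i<j} (∂f_j/∂x_i - ∂f_i/∂x_j) dx_i ∧ dx_j:
  coeff of dx ∧ dy: 2*y + 3
  coeff of dx ∧ dz: 4*z
  coeff of dy ∧ dz: 5*y
Step 2: Apply d again to each 2-form coefficient. The only possible 3-form in R^3 is dx ∧ dy ∧ dz, with coefficient
  ∂(coeff of dy∧dz)/∂x - ∂(coeff of dx∧dz)/∂y + ∂(coeff of dx∧dy)/∂z
  = ∂/∂x (5*y) - ∂/∂y (4*z) + ∂/∂z (2*y + 3).
Each of these terms simplifies to sums of mixed partials that cancel in pairs. The result is 0 (by equality of mixed partials for smooth functions — Schwarz / Clairaut).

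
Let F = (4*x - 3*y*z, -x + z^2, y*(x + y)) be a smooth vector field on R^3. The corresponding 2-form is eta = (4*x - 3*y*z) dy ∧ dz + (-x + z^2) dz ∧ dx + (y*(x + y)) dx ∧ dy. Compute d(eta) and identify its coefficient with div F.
d(eta) = (4) dx ∧ dy ∧ dz; div F = 4

For a 2-form in R^3 of the form above, applying d gives a 3-form with coefficient ∂P/∂x + ∂Q/∂y + ∂R/∂z:
  ∂P/∂x = 4
  ∂Q/∂y = 0
  ∂R/∂z = 0
Sum = 4, which is exactly div F.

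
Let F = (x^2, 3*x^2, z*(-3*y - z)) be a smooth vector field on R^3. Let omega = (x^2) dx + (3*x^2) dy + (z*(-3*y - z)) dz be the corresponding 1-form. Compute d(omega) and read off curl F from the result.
d(omega) = (-3*z) dy ∧ dz + (0) dz ∧ dx + (6*x) dx ∧ dy; curl F = (-3*z, 0, 6*x)

d omega = sum_{i<j} (∂f_j/∂x_i - ∂f_i/∂x_j) dx_i ∧ dx_j. Under the identification (dy ∧ dz, dz ∧ dx, dx ∧ dy) ↔ (e_x, e_y, e_z), the coefficients are exactly the components of curl F. Compute:
  ∂R/∂y - ∂Q/∂z = (-3*z) - (0) = -3*z
  ∂P/∂z - ∂R/∂x = (0) - (0) = 0
  ∂Q/∂x - ∂P/∂y = (6*x) - (0) = 6*x.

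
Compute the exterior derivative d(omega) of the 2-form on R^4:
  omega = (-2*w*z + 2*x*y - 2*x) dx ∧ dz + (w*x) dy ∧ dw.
d(omega) = (-2*x) dx ∧ dy ∧ dz + (-2*z) dx ∧ dz ∧ dw + (w) dx ∧ dy ∧ dw

For a 2-form omega = sum_{i<j} g_{ij} dx_i ∧ dx_j, the exterior derivative is
  d(omega) = sum_{i<j} d(g_{ij}) ∧ dx_i ∧ dx_j = sum_{i<j, k} (∂g_{ij}/∂x_k) dx_k ∧ dx_i ∧ dx_j.
Expand each term, using dx_k ∧ dx_i ∧ dx_j = sgn(permutation) dx_{(a)} ∧ dx_{(b)} ∧ dx_{(c)} with (a < b < c) sorted:
  d(-2*w*z + 2*x*y - 2*x) includes (∂/∂y)(-2*w*z + 2*x*y - 2*x) dy = (2*x) dy, which multiplied by dx ∧ dz gives (-2*x) dx ∧ dy ∧ dz
  d(-2*w*z + 2*x*y - 2*x) includes (∂/∂w)(-2*w*z + 2*x*y - 2*x) dw = (-2*z) dw, which multiplied by dx ∧ dz gives (-2*z) dx ∧ dz ∧ dw
  d(w*x) includes (∂/∂x)(w*x) dx = (w) dx, which multiplied by dy ∧ dw gives (w) dx ∧ dy ∧ dw
Collecting like 3-forms: d(omega) = (-2*x) dx ∧ dy ∧ dz + (-2*z) dx ∧ dz ∧ dw + (w) dx ∧ dy ∧ dw.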